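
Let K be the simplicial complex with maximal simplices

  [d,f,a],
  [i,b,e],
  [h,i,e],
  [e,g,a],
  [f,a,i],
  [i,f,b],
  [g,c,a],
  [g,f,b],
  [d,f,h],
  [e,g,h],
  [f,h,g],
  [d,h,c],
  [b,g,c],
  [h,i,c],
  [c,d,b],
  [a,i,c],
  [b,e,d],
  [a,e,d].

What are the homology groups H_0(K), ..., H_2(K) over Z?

H_0 = Z,  H_1 = Z^2,  H_2 = Z.

We work with the vertex ordering a < b < c < d < e < f < g < h < i. The simplices of K, each written with vertices in increasing order, are:

  0-simplices (9): a, b, c, d, e, f, g, h, i
  1-simplices (27): ac, ad, ae, af, ag, ai, bc, bd, be, bf, bg, bi, cd, cg, ch, ci, de, df, dh, eg, eh, ei, fg, fh, fi, gh, hi
  2-simplices (18): acg, aci, ade, adf, aeg, afi, bcd, bcg, bde, bei, bfg, bfi, cdh, chi, dfh, egh, ehi, fgh

giving chain groups C_0 ≅ Z^9, C_1 ≅ Z^27, C_2 ≅ Z^18.

∂_1: C_1 → C_0 maps an edge to its endpoints' difference, ∂[p,q] = q − p.
The 9×27 boundary matrix has rank 8 and Smith normal form diag(1,1,1,1,1,1,1,1).

∂_2: C_2 → C_1 acts by ∂[p,q,r] = [q,r] − [p,r] + [p,q]. For instance
  ∂chi = hi − ci + ch,
  ∂bcg = cg − bg + bc.
As a 27×18 matrix over Z this has rank 17, with invariant factors (1,1,1,1,1,1,1,1,1,1,1,1,1,1,1,1,1).

Reading off H_k = ker ∂_k / im ∂_{k+1}:

  H_0: rank C_0 − rank ∂_1 = 9 − 8 = 1, and the invariant factors of ∂_1 are all 1, so H_0 = Z.
  H_1: rank ker ∂_1 − rank ∂_2 = (27 − 8) − 17 = 2, and the invariant factors of ∂_2 are all 1, so H_1 = Z^2.
  H_2: rank ker ∂_2 − rank ∂_3 = (18 − 17) − 0 = 1, and there is no ∂_3, so H_2 = Z.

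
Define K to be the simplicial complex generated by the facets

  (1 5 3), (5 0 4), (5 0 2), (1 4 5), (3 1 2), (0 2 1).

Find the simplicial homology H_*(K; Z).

Take the total order 0 < 1 < 2 < 3 < 4 < 5 on the vertex set. Then K (dimension 2) consists of the simplices:

  0-simplices (6): [0], [1], [2], [3], [4], [5]
  1-simplices (12): [0,1], [0,2], [0,4], [0,5], [1,2], [1,3], [1,4], [1,5], [2,3], [2,5], [3,5], [4,5]
  2-simplices (6): [0,1,2], [0,2,5], [0,4,5], [1,2,3], [1,3,5], [1,4,5]

giving chain groups C_0 ≅ Z^6, C_1 ≅ Z^12, C_2 ≅ Z^6.

The boundary map ∂_1: C_1 → C_0 is given by ∂[p,q] = [q] − [p]. For instance
  ∂[4,5] = [5] − [4].
This gives a 6×12 integer matrix of rank 5; reducing to Smith normal form yields diagonal entries (1,1,1,1,1).

Boundary ∂_2: C_2 → C_1 sends each 2-simplex [p,q,r] to [q,r] − [p,r] + [p,q]. For instance
  ∂[0,4,5] = [4,5] − [0,5] + [0,4],
  ∂[1,2,3] = [2,3] − [1,3] + [1,2].
The 12×6 boundary matrix has rank 6 and Smith normal form diag(1,1,1,1,1,1).

Reading off H_k = ker ∂_k / im ∂_{k+1}:

  H_0: rank C_0 − rank ∂_1 = 6 − 5 = 1, and the invariant factors of ∂_1 are all 1, so H_0 = Z.
  H_1: rank ker ∂_1 − rank ∂_2 = (12 − 5) − 6 = 1, and the invariant factors of ∂_2 are all 1, so H_1 = Z.
  H_2: rank ker ∂_2 − rank ∂_3 = (6 − 6) − 0 = 0, and there is no ∂_3, so H_2 = 0.

H_0 ≅ Z,  H_1 ≅ Z,  H_2 = 0.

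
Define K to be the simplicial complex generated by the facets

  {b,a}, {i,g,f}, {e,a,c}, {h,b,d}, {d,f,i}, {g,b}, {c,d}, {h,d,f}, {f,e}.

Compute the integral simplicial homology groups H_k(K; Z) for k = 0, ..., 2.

H_0 = Z,  H_1 = Z^3,  H_2 = 0.

K has 9 vertices, 16 edges, 5 triangles.
rank ∂_0 = 0, rank ∂_1 = 8 ⇒ b_0 = 9 − 0 − 8 = 1; all invariant factors of ∂_1 are 1 so no torsion. So H_0 = Z.
rank ∂_1 = 8, rank ∂_2 = 5 ⇒ b_1 = 16 − 8 − 5 = 3; all invariant factors of ∂_2 are 1 so no torsion. So H_1 = Z^3.
rank ∂_2 = 5, rank ∂_3 = 0 ⇒ b_2 = 5 − 5 − 0 = 0. So H_2 = 0.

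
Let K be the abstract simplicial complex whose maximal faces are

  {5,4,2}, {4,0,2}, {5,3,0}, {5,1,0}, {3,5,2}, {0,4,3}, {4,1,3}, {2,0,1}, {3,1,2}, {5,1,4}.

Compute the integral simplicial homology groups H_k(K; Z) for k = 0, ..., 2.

H_0 = Z,  H_1 = Z_2,  H_2 = 0.

Fix the vertex order 0 < 1 < 2 < 3 < 4 < 5 and write every simplex with vertices in increasing order. Then dim K = 2 and the simplices of K are:

  0-simplices (6): [0], [1], [2], [3], [4], [5]
  1-simplices (15): [0,1], [0,2], [0,3], [0,4], [0,5], [1,2], [1,3], [1,4], [1,5], [2,3], [2,4], [2,5], [3,4], [3,5], [4,5]
  2-simplices (10): [0,1,2], [0,1,5], [0,2,4], [0,3,4], [0,3,5], [1,2,3], [1,3,4], [1,4,5], [2,3,5], [2,4,5]

giving chain groups C_0 ≅ Z^6, C_1 ≅ Z^15, C_2 ≅ Z^10.

The boundary map ∂_1: C_1 → C_0 sends each edge [p,q] (with p < q) to q − p. For instance
  ∂[1,2] = [2] − [1].
This gives a 6×15 integer matrix of rank 5; reducing to Smith normal form yields diagonal entries (1,1,1,1,1).

The boundary map ∂_2: C_2 → C_1 sends each 2-simplex [p,q,r] to [q,r] − [p,r] + [p,q]. For instance
  ∂[0,2,4] = [2,4] − [0,4] + [0,2],
  ∂[2,4,5] = [4,5] − [2,5] + [2,4].
As a 15×10 matrix over Z this has rank 10, with invariant factors (1,1,1,1,1,1,1,1,1,2).

Computing H_k = (kernel of ∂_k) / (image of ∂_{k+1}):

  H_0: rank C_0 − rank ∂_1 = 6 − 5 = 1, and the invariant factors of ∂_1 are all 1, so H_0 = Z.
  H_1: rank ker ∂_1 − rank ∂_2 = (15 − 5) − 10 = 0, and ∂_2 has invariant factor 2 > 1, so H_1 = Z_2.
  H_2: rank ker ∂_2 − rank ∂_3 = (10 − 10) − 0 = 0, and there is no ∂_3, so H_2 = 0.

As a check, the Euler characteristic is 6 − 15 + 10 = 1, which agrees with 1 − 0 + 0 = 1.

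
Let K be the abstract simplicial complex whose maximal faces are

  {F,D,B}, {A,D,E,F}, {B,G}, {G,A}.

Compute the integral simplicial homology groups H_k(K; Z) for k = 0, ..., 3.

H_0 ≅ Z,  H_1 ≅ Z,  H_2 = 0,  H_3 = 0.

We work with the vertex ordering A < B < D < E < F < G. The simplices of K, each written with vertices in increasing order, are:

  0-simplices (6): A, B, D, E, F, G
  1-simplices (10): AD, AE, AF, AG, BD, BF, BG, DE, DF, EF
  2-simplices (5): ADE, ADF, AEF, BDF, DEF
  3-simplices (1): ADEF

Hence C_0 ≅ Z^6, C_1 ≅ Z^10, C_2 ≅ Z^5, C_3 ≅ Z^1.

The boundary map ∂_1: C_1 → C_0 sends each edge [p,q] (with p < q) to q − p.
As a 6×10 matrix over Z this has rank 5, with invariant factors (1,1,1,1,1).

∂_2: C_2 → C_1 sends each 2-simplex [p,q,r] to [q,r] − [p,r] + [p,q]. For instance
  ∂DEF = EF − DF + DE,
  ∂ADE = DE − AE + AD.
As a 10×5 matrix over Z this has rank 4, with invariant factors (1,1,1,1).

∂_3: C_3 → C_2 sends each 3-simplex σ to the alternating sum Σ_i (−1)^i (σ with its i-th vertex removed). For instance
  ∂ADEF = DEF − AEF + ADF − ADE.
This gives a 5×1 integer matrix of rank 1; reducing to Smith normal form yields diagonal entries (1).

Reading off H_k = ker ∂_k / im ∂_{k+1}:

  H_0: rank C_0 − rank ∂_1 = 6 − 5 = 1, and the invariant factors of ∂_1 are all 1, so H_0 = Z.
  H_1: rank ker ∂_1 − rank ∂_2 = (10 − 5) − 4 = 1, and the invariant factors of ∂_2 are all 1, so H_1 = Z.
  H_2: rank ker ∂_2 − rank ∂_3 = (5 − 4) − 1 = 0, and the invariant factors of ∂_3 are all 1, so H_2 = 0.
  H_3: rank ker ∂_3 − rank ∂_4 = (1 − 1) − 0 = 0, and there is no ∂_4, so H_3 = 0.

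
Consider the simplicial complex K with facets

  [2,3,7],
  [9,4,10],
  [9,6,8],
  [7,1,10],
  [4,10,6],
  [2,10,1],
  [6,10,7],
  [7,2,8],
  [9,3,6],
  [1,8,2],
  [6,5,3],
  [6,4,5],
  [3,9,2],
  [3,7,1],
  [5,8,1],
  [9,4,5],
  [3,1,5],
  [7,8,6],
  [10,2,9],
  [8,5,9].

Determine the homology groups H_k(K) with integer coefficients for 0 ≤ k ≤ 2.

Order the vertices as 1 < 2 < 3 < 4 < 5 < 6 < 7 < 8 < 9 < 10. Listing each simplex with vertices in this order, K has dimension 2 with simplices:

  0-simplices (10): [1], [2], [3], [4], [5], [6], [7], [8], [9], [10]
  1-simplices (30): (30 of them)
  2-simplices (20): (20 of them)

Hence C_0 ≅ Z^10, C_1 ≅ Z^30, C_2 ≅ Z^20.

The boundary map ∂_1: C_1 → C_0 sends each edge [p,q] (with p < q) to q − p. For instance
  ∂[5,6] = [6] − [5].
The 10×30 boundary matrix has rank 9 and Smith normal form diag(1,1,1,1,1,1,1,1,1).

∂_2: C_2 → C_1 maps a triangle to the signed sum of its edges. For instance
  ∂[6,8,9] = [8,9] − [6,9] + [6,8],
  ∂[5,8,9] = [8,9] − [5,9] + [5,8].
The 30×20 boundary matrix has rank 20 and Smith normal form diag(1,1,1,1,1,1,1,1,1,1,1,1,1,1,1,1,1,1,1,2).

From H_k ≅ ker(∂_k) / im(∂_{k+1}) we obtain:

  H_0: rank C_0 − rank ∂_1 = 10 − 9 = 1, and the invariant factors of ∂_1 are all 1, so H_0 = Z.
  H_1: rank ker ∂_1 − rank ∂_2 = (30 − 9) − 20 = 1, and ∂_2 has invariant factor 2 > 1, so H_1 = Z ⊕ Z/2.
  H_2: rank ker ∂_2 − rank ∂_3 = (20 − 20) − 0 = 0, and there is no ∂_3, so H_2 = 0.

As a check, the Euler characteristic is 10 − 30 + 20 = 0, which agrees with 1 − 1 + 0 = 0.

H_0 = Z,  H_1 = Z ⊕ Z/2,  H_2 = 0.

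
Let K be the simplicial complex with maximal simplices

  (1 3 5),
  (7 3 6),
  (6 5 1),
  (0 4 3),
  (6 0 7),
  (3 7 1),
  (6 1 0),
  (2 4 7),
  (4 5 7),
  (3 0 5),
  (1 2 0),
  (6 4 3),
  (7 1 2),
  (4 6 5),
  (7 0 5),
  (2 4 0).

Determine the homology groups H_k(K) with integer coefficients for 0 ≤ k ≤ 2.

Take the total order 0 < 1 < 2 < 3 < 4 < 5 < 6 < 7 on the vertex set. Then K (dimension 2) consists of the simplices:

  0-simplices (8): [0], [1], [2], [3], [4], [5], [6], [7]
  1-simplices (24): (24 of them)
  2-simplices (16): [0,1,2], [0,1,6], [0,2,4], [0,3,4], [0,3,5], [0,5,7], [0,6,7], [1,2,7], [1,3,5], [1,3,7], [1,5,6], [2,4,7], [3,4,6], [3,6,7], [4,5,6], [4,5,7]

so the chain groups are C_0 ≅ Z^8, C_1 ≅ Z^24, C_2 ≅ Z^16.

The boundary map ∂_1: C_1 → C_0 maps an edge to its endpoints' difference, ∂[p,q] = q − p.
The resulting 8×24 matrix has rank 7, and its Smith normal form has invariant factors (1,1,1,1,1,1,1).

∂_2: C_2 → C_1 maps a triangle to the signed sum of its edges. For instance
  ∂[2,4,7] = [4,7] − [2,7] + [2,4],
  ∂[0,1,6] = [1,6] − [0,6] + [0,1].
This gives a 24×16 integer matrix of rank 15; reducing to Smith normal form yields diagonal entries (1,1,1,1,1,1,1,1,1,1,1,1,1,1,1).

Reading off H_k = ker ∂_k / im ∂_{k+1}:

  H_0: rank C_0 − rank ∂_1 = 8 − 7 = 1, and the invariant factors of ∂_1 are all 1, so H_0 ≅ Z.
  H_1: rank ker ∂_1 − rank ∂_2 = (24 − 7) − 15 = 2, and the invariant factors of ∂_2 are all 1, so H_1 ≅ Z^2.
  H_2: rank ker ∂_2 − rank ∂_3 = (16 − 15) − 0 = 1, and there is no ∂_3, so H_2 ≅ Z.

(K is a triangulation of the torus T^2.)

H_0 = Z,  H_1 = Z^2,  H_2 = Z.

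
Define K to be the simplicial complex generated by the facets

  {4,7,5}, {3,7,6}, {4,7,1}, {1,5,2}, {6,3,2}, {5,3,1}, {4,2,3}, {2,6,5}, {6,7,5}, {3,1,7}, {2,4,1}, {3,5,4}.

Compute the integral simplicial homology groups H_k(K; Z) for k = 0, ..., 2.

K has 7 vertices, 18 edges, 12 triangles.
rank ∂_0 = 0, rank ∂_1 = 6 ⇒ b_0 = 7 − 0 − 6 = 1; all invariant factors of ∂_1 are 1 so no torsion. So H_0 = Z.
rank ∂_1 = 6, rank ∂_2 = 12 ⇒ b_1 = 18 − 6 − 12 = 0; ∂_2 has invariant factor(s) [2] giving torsion. So H_1 = Z_2.
rank ∂_2 = 12, rank ∂_3 = 0 ⇒ b_2 = 12 − 12 − 0 = 0. So H_2 = 0.

H_0 ≅ Z,  H_1 ≅ Z_2,  H_2 = 0.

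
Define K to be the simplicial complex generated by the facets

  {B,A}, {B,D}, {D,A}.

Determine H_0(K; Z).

K has 3 vertices, 3 edges.
rank ∂_0 = 0, rank ∂_1 = 2 ⇒ b_0 = 3 − 0 − 2 = 1; all invariant factors of ∂_1 are 1 so no torsion. So H_0 = Z.

H_0 ≅ Z.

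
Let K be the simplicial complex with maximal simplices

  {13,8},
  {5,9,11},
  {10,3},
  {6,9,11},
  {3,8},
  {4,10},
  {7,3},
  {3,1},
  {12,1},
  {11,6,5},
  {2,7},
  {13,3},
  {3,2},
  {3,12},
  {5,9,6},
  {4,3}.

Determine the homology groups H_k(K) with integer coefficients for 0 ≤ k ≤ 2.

K has 13 vertices, 18 edges, 4 triangles.
rank ∂_0 = 0, rank ∂_1 = 11 ⇒ b_0 = 13 − 0 − 11 = 2; all invariant factors of ∂_1 are 1 so no torsion. So H_0 ≅ Z^2.
rank ∂_1 = 11, rank ∂_2 = 3 ⇒ b_1 = 18 − 11 − 3 = 4; all invariant factors of ∂_2 are 1 so no torsion. So H_1 ≅ Z^4.
rank ∂_2 = 3, rank ∂_3 = 0 ⇒ b_2 = 4 − 3 − 0 = 1. So H_2 ≅ Z.

H_0 = Z^2,  H_1 = Z^4,  H_2 = Z.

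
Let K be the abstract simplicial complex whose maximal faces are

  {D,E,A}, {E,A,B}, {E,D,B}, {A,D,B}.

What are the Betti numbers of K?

K has 4 vertices, 6 edges, 4 triangles.
rank ∂_0 = 0, rank ∂_1 = 3 ⇒ b_0 = 4 − 0 − 3 = 1; all invariant factors of ∂_1 are 1 so no torsion. So H_0 ≅ Z.
rank ∂_1 = 3, rank ∂_2 = 3 ⇒ b_1 = 6 − 3 − 3 = 0; all invariant factors of ∂_2 are 1 so no torsion. So H_1 ≅ 0.
rank ∂_2 = 3, rank ∂_3 = 0 ⇒ b_2 = 4 − 3 − 0 = 1. So H_2 ≅ Z.

b_0 = 1, b_1 = 0, b_2 = 1.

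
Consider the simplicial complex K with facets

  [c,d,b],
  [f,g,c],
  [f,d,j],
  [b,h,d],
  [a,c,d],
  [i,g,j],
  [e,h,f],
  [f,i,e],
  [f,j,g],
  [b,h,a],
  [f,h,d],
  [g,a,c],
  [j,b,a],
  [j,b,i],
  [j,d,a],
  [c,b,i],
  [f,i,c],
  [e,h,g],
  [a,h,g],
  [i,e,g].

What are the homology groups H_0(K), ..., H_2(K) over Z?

Order the vertices as a < b < c < d < e < f < g < h < i < j. Listing each simplex with vertices in this order, K has dimension 2 with simplices:

  0-simplices (10): a, b, c, d, e, f, g, h, i, j
  1-simplices (30): ab, ac, ad, ag, ah, aj, bc, bd, bh, bi, bj, cd, cf, cg, ci, df, dh, dj, ef, eg, eh, ei, fg, fh, fi, fj, gh, gi, gj, ij
  2-simplices (20): abh, abj, acd, acg, adj, agh, bcd, bci, bdh, bij, cfg, cfi, dfh, dfj, efh, efi, egh, egi, fgj, gij

giving chain groups C_0 ≅ Z^10, C_1 ≅ Z^30, C_2 ≅ Z^20.

Boundary ∂_1: C_1 → C_0 is given by ∂[p,q] = [q] − [p].
This gives a 10×30 integer matrix of rank 9; reducing to Smith normal form yields diagonal entries (1,1,1,1,1,1,1,1,1).

The boundary map ∂_2: C_2 → C_1 acts by ∂[p,q,r] = [q,r] − [p,r] + [p,q]. For instance
  ∂efh = fh − eh + ef,
  ∂efi = fi − ei + ef.
As a 30×20 matrix over Z this has rank 20, with invariant factors (1,1,1,1,1,1,1,1,1,1,1,1,1,1,1,1,1,1,1,2).

Now H_k = ker ∂_k / im ∂_{k+1}, so:

  H_0: rank C_0 − rank ∂_1 = 10 − 9 = 1, and the invariant factors of ∂_1 are all 1, so H_0 = Z.
  H_1: rank ker ∂_1 − rank ∂_2 = (30 − 9) − 20 = 1, and ∂_2 has invariant factor 2 > 1, so H_1 = Z × Z/2.
  H_2: rank ker ∂_2 − rank ∂_3 = (20 − 20) − 0 = 0, and there is no ∂_3, so H_2 = 0.

H_0 = Z,  H_1 = Z × Z/2,  H_2 = 0.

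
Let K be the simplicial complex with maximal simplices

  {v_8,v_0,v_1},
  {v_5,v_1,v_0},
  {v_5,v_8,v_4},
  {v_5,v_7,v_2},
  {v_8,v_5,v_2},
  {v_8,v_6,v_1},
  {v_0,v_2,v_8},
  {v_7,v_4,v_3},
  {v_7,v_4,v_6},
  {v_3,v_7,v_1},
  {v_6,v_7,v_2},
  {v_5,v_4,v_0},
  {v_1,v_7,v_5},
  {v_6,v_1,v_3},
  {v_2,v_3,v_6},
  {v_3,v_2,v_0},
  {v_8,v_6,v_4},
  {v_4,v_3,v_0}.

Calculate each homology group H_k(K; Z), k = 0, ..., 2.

H_0 = Z,  H_1 = Z ⊕ Z/2,  H_2 = 0.

K has 9 vertices, 27 edges, 18 triangles.
rank ∂_0 = 0, rank ∂_1 = 8 ⇒ b_0 = 9 − 0 − 8 = 1; all invariant factors of ∂_1 are 1 so no torsion. So H_0 = Z.
rank ∂_1 = 8, rank ∂_2 = 18 ⇒ b_1 = 27 − 8 − 18 = 1; ∂_2 has invariant factor(s) [2] giving torsion. So H_1 = Z ⊕ Z/2.
rank ∂_2 = 18, rank ∂_3 = 0 ⇒ b_2 = 18 − 18 − 0 = 0. So H_2 = 0.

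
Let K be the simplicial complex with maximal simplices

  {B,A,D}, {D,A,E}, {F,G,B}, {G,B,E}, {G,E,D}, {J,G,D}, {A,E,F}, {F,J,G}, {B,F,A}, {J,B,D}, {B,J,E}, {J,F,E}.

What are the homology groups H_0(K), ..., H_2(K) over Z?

H_0 ≅ Z,  H_1 ≅ Z/2,  H_2 = 0.

Order the vertices as A < B < D < E < F < G < J. Listing each simplex with vertices in this order, K has dimension 2 with simplices:

  0-simplices (7): A, B, D, E, F, G, J
  1-simplices (18): AB, AD, AE, AF, BD, BE, BF, BG, BJ, DE, DG, DJ, EF, EG, EJ, FG, FJ, GJ
  2-simplices (12): ABD, ABF, ADE, AEF, BDJ, BEG, BEJ, BFG, DEG, DGJ, EFJ, FGJ

so the chain groups are C_0 ≅ Z^7, C_1 ≅ Z^18, C_2 ≅ Z^12.

The boundary map ∂_1: C_1 → C_0 is given by ∂[p,q] = [q] − [p].
The resulting 7×18 matrix has rank 6, and its Smith normal form has invariant factors (1,1,1,1,1,1).

∂_2: C_2 → C_1 sends each 2-simplex [p,q,r] to [q,r] − [p,r] + [p,q]. For instance
  ∂EFJ = FJ − EJ + EF,
  ∂DEG = EG − DG + DE.
As a 18×12 matrix over Z this has rank 12, with invariant factors (1,1,1,1,1,1,1,1,1,1,1,2).

Computing H_k = (kernel of ∂_k) / (image of ∂_{k+1}):

  H_0: rank C_0 − rank ∂_1 = 7 − 6 = 1, and the invariant factors of ∂_1 are all 1, so H_0 ≅ Z.
  H_1: rank ker ∂_1 − rank ∂_2 = (18 − 6) − 12 = 0, and ∂_2 has invariant factor 2 > 1, so H_1 ≅ Z/2.
  H_2: rank ker ∂_2 − rank ∂_3 = (12 − 12) − 0 = 0, and there is no ∂_3, so H_2 ≅ 0.

As a check, the Euler characteristic is 7 − 18 + 12 = 1, which agrees with 1 − 0 + 0 = 1.
(K is a triangulation of the real projective plane RP^2.)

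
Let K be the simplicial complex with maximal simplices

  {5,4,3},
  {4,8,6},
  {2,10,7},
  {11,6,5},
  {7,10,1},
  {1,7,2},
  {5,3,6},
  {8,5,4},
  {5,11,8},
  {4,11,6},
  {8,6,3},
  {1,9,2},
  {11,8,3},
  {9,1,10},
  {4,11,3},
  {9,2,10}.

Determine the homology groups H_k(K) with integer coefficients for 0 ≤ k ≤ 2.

We work with the vertex ordering 1 < 2 < 3 < 4 < 5 < 6 < 7 < 8 < 9 < 10 < 11. The simplices of K, each written with vertices in increasing order, are:

  0-simplices (11): [1], [2], [3], [4], [5], [6], [7], [8], [9], [10], [11]
  1-simplices (24): (24 of them)
  2-simplices (16): [1,2,7], [1,2,9], [1,7,10], [1,9,10], [2,7,10], [2,9,10], [3,4,5], [3,4,11], [3,5,6], [3,6,8], [3,8,11], [4,5,8], [4,6,8], [4,6,11], [5,6,11], [5,8,11]

giving chain groups C_0 ≅ Z^11, C_1 ≅ Z^24, C_2 ≅ Z^16.

The boundary map ∂_1: C_1 → C_0 is given by ∂[p,q] = [q] − [p].
The resulting 11×24 matrix has rank 9, and its Smith normal form has invariant factors (1,1,1,1,1,1,1,1,1).

∂_2: C_2 → C_1 maps a triangle to the signed sum of its edges. For instance
  ∂[1,2,9] = [2,9] − [1,9] + [1,2],
  ∂[3,5,6] = [5,6] − [3,6] + [3,5].
The resulting 24×16 matrix has rank 15, and its Smith normal form has invariant factors (1,1,1,1,1,1,1,1,1,1,1,1,1,1,2).

Computing H_k = (kernel of ∂_k) / (image of ∂_{k+1}):

  H_0: rank C_0 − rank ∂_1 = 11 − 9 = 2, and the invariant factors of ∂_1 are all 1, so H_0 = Z^2.
  H_1: rank ker ∂_1 − rank ∂_2 = (24 − 9) − 15 = 0, and ∂_2 has invariant factor 2 > 1, so H_1 = Z/2.
  H_2: rank ker ∂_2 − rank ∂_3 = (16 − 15) − 0 = 1, and there is no ∂_3, so H_2 = Z.

H_0 ≅ Z^2,  H_1 ≅ Z/2,  H_2 ≅ Z.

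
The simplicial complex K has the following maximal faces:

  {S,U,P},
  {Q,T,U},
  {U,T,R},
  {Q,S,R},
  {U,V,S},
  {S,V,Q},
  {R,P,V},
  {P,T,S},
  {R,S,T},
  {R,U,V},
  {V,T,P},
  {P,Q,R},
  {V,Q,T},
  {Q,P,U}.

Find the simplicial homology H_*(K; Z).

H_0 = Z,  H_1 = Z^2,  H_2 = Z.

We work with the vertex ordering P < Q < R < S < T < U < V. The simplices of K, each written with vertices in increasing order, are:

  0-simplices (7): P, Q, R, S, T, U, V
  1-simplices (21): PQ, PR, PS, PT, PU, PV, QR, QS, QT, QU, QV, RS, RT, RU, RV, ST, SU, SV, TU, TV, UV
  2-simplices (14): PQR, PQU, PRV, PST, PSU, PTV, QRS, QSV, QTU, QTV, RST, RTU, RUV, SUV

so the chain groups are C_0 ≅ Z^7, C_1 ≅ Z^21, C_2 ≅ Z^14.

∂_1: C_1 → C_0 maps an edge to its endpoints' difference, ∂[p,q] = q − p. For instance
  ∂PU = U − P.
The resulting 7×21 matrix has rank 6, and its Smith normal form has invariant factors (1,1,1,1,1,1).

The boundary map ∂_2: C_2 → C_1 sends each 2-simplex [p,q,r] to [q,r] − [p,r] + [p,q]. For instance
  ∂PTV = TV − PV + PT,
  ∂RST = ST − RT + RS.
The 21×14 boundary matrix has rank 13 and Smith normal form diag(1,1,1,1,1,1,1,1,1,1,1,1,1).

Reading off H_k = ker ∂_k / im ∂_{k+1}:

  H_0: rank C_0 − rank ∂_1 = 7 − 6 = 1, and the invariant factors of ∂_1 are all 1, so H_0 ≅ Z.
  H_1: rank ker ∂_1 − rank ∂_2 = (21 − 6) − 13 = 2, and the invariant factors of ∂_2 are all 1, so H_1 ≅ Z^2.
  H_2: rank ker ∂_2 − rank ∂_3 = (14 − 13) − 0 = 1, and there is no ∂_3, so H_2 ≅ Z.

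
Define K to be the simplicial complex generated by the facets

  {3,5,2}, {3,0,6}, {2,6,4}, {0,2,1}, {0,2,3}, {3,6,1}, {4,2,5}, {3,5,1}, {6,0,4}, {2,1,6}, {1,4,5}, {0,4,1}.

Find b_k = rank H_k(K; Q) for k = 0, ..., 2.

Fix the vertex order 0 < 1 < 2 < 3 < 4 < 5 < 6 and write every simplex with vertices in increasing order. Then dim K = 2 and the simplices of K are:

  0-simplices (7): [0], [1], [2], [3], [4], [5], [6]
  1-simplices (18): [0,1], [0,2], [0,3], [0,4], [0,6], [1,2], [1,3], [1,4], [1,5], [1,6], [2,3], [2,4], [2,5], [2,6], [3,5], [3,6], [4,5], [4,6]
  2-simplices (12): [0,1,2], [0,1,4], [0,2,3], [0,3,6], [0,4,6], [1,2,6], [1,3,5], [1,3,6], [1,4,5], [2,3,5], [2,4,5], [2,4,6]

giving chain groups C_0 ≅ Z^7, C_1 ≅ Z^18, C_2 ≅ Z^12.

The boundary map ∂_1: C_1 → C_0 is given by ∂[p,q] = [q] − [p].
The resulting 7×18 matrix has rank 6, and its Smith normal form has invariant factors (1,1,1,1,1,1).

The boundary map ∂_2: C_2 → C_1 maps a triangle to the signed sum of its edges. For instance
  ∂[0,1,2] = [1,2] − [0,2] + [0,1],
  ∂[2,4,5] = [4,5] − [2,5] + [2,4].
This gives a 18×12 integer matrix of rank 12; reducing to Smith normal form yields diagonal entries (1,1,1,1,1,1,1,1,1,1,1,2).

Now H_k = ker ∂_k / im ∂_{k+1}, so:

  H_0: rank C_0 − rank ∂_1 = 7 − 6 = 1, and the invariant factors of ∂_1 are all 1, so H_0 = Z.
  H_1: rank ker ∂_1 − rank ∂_2 = (18 − 6) − 12 = 0, and ∂_2 has invariant factor 2 > 1, so H_1 = Z/2.
  H_2: rank ker ∂_2 − rank ∂_3 = (12 − 12) − 0 = 0, and there is no ∂_3, so H_2 = 0.

(K is a triangulation of the real projective plane RP^2.)

Hence the Betti numbers are b_0 = 1, b_1 = 0, b_2 = 0.

b_0 = 1, b_1 = 0, b_2 = 0.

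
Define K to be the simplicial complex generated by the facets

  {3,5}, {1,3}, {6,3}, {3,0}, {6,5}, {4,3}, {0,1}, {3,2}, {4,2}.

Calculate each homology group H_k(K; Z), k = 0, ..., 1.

H_0 ≅ Z,  H_1 ≅ Z^3.

We work with the vertex ordering 0 < 1 < 2 < 3 < 4 < 5 < 6. The simplices of K, each written with vertices in increasing order, are:

  0-simplices (7): [0], [1], [2], [3], [4], [5], [6]
  1-simplices (9): [0,1], [0,3], [1,3], [2,3], [2,4], [3,4], [3,5], [3,6], [5,6]

so the chain groups are C_0 ≅ Z^7, C_1 ≅ Z^9.

∂_1: C_1 → C_0 sends each edge [p,q] (with p < q) to q − p.
The resulting 7×9 matrix has rank 6, and its Smith normal form has invariant factors (1,1,1,1,1,1).

Reading off H_k = ker ∂_k / im ∂_{k+1}:

  H_0: rank C_0 − rank ∂_1 = 7 − 6 = 1, and the invariant factors of ∂_1 are all 1, so H_0 = Z.
  H_1: rank ker ∂_1 − rank ∂_2 = (9 − 6) − 0 = 3, and there is no ∂_2, so H_1 = Z^3.

(K is a triangulation of a wedge of 3 circles.)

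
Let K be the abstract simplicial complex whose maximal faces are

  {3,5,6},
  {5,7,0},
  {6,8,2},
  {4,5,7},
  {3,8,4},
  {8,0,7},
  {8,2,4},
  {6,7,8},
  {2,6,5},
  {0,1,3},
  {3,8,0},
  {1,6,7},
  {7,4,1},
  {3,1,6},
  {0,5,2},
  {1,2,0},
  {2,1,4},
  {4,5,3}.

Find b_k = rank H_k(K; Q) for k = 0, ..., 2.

b_0 = 1, b_1 = 2, b_2 = 1.

We work with the vertex ordering 0 < 1 < 2 < 3 < 4 < 5 < 6 < 7 < 8. The simplices of K, each written with vertices in increasing order, are:

  0-simplices (9): [0], [1], [2], [3], [4], [5], [6], [7], [8]
  1-simplices (27): (27 of them)
  2-simplices (18): [0,1,2], [0,1,3], [0,2,5], [0,3,8], [0,5,7], [0,7,8], [1,2,4], [1,3,6], [1,4,7], [1,6,7], [2,4,8], [2,5,6], [2,6,8], [3,4,5], [3,4,8], [3,5,6], [4,5,7], [6,7,8]

Hence C_0 ≅ Z^9, C_1 ≅ Z^27, C_2 ≅ Z^18.

The boundary map ∂_1: C_1 → C_0 maps an edge to its endpoints' difference, ∂[p,q] = q − p. For instance
  ∂[0,1] = [1] − [0].
This gives a 9×27 integer matrix of rank 8; reducing to Smith normal form yields diagonal entries (1,1,1,1,1,1,1,1).

∂_2: C_2 → C_1 acts by ∂[p,q,r] = [q,r] − [p,r] + [p,q]. For instance
  ∂[3,4,8] = [4,8] − [3,8] + [3,4],
  ∂[3,4,5] = [4,5] − [3,5] + [3,4].
The resulting 27×18 matrix has rank 17, and its Smith normal form has invariant factors (1,1,1,1,1,1,1,1,1,1,1,1,1,1,1,1,1).

Now H_k = ker ∂_k / im ∂_{k+1}, so:

  H_0: rank C_0 − rank ∂_1 = 9 − 8 = 1, and the invariant factors of ∂_1 are all 1, so H_0 = Z.
  H_1: rank ker ∂_1 − rank ∂_2 = (27 − 8) − 17 = 2, and the invariant factors of ∂_2 are all 1, so H_1 = Z^2.
  H_2: rank ker ∂_2 − rank ∂_3 = (18 − 17) − 0 = 1, and there is no ∂_3, so H_2 = Z.

As a check, the Euler characteristic is 9 − 27 + 18 = 0, which agrees with 1 − 2 + 1 = 0.

Hence the Betti numbers are b_0 = 1, b_1 = 2, b_2 = 1.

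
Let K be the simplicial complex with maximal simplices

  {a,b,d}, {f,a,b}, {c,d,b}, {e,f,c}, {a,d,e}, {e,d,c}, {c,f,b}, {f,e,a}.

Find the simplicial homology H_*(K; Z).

We work with the vertex ordering a < b < c < d < e < f. The simplices of K, each written with vertices in increasing order, are:

  0-simplices (6): a, b, c, d, e, f
  1-simplices (12): ab, ad, ae, af, bc, bd, bf, cd, ce, cf, de, ef
  2-simplices (8): abd, abf, ade, aef, bcd, bcf, cde, cef

so the chain groups are C_0 ≅ Z^6, C_1 ≅ Z^12, C_2 ≅ Z^8.

Boundary ∂_1: C_1 → C_0 maps an edge to its endpoints' difference, ∂[p,q] = q − p. For instance
  ∂cf = f − c.
This gives a 6×12 integer matrix of rank 5; reducing to Smith normal form yields diagonal entries (1,1,1,1,1).

Boundary ∂_2: C_2 → C_1 maps a triangle to the signed sum of its edges. For instance
  ∂abf = bf − af + ab,
  ∂cef = ef − cf + ce.
The 12×8 boundary matrix has rank 7 and Smith normal form diag(1,1,1,1,1,1,1).

From H_k ≅ ker(∂_k) / im(∂_{k+1}) we obtain:

  H_0: rank C_0 − rank ∂_1 = 6 − 5 = 1, and the invariant factors of ∂_1 are all 1, so H_0 ≅ Z.
  H_1: rank ker ∂_1 − rank ∂_2 = (12 − 5) − 7 = 0, and the invariant factors of ∂_2 are all 1, so H_1 ≅ 0.
  H_2: rank ker ∂_2 − rank ∂_3 = (8 − 7) − 0 = 1, and there is no ∂_3, so H_2 ≅ Z.

As a check, the Euler characteristic is 6 − 12 + 8 = 2, which agrees with 1 − 0 + 1 = 2.

H_0 = Z,  H_1 = 0,  H_2 = Z.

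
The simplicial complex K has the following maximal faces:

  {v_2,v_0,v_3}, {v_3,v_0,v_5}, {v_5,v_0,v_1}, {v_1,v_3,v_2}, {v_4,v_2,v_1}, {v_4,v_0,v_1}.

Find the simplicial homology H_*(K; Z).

H_0 ≅ Z,  H_1 ≅ Z,  H_2 = 0.

Take the total order v_0 < v_1 < v_2 < v_3 < v_4 < v_5 on the vertex set. Then K (dimension 2) consists of the simplices:

  0-simplices (6): [v_0], [v_1], [v_2], [v_3], [v_4], [v_5]
  1-simplices (12): [v_0,v_1], [v_0,v_2], [v_0,v_3], [v_0,v_4], [v_0,v_5], [v_1,v_2], [v_1,v_3], [v_1,v_4], [v_1,v_5], [v_2,v_3], [v_2,v_4], [v_3,v_5]
  2-simplices (6): [v_0,v_1,v_4], [v_0,v_1,v_5], [v_0,v_2,v_3], [v_0,v_3,v_5], [v_1,v_2,v_3], [v_1,v_2,v_4]

so the chain groups are C_0 ≅ Z^6, C_1 ≅ Z^12, C_2 ≅ Z^6.

The boundary map ∂_1: C_1 → C_0 maps an edge to its endpoints' difference, ∂[p,q] = q − p.
This gives a 6×12 integer matrix of rank 5; reducing to Smith normal form yields diagonal entries (1,1,1,1,1).

Boundary ∂_2: C_2 → C_1 acts by ∂[p,q,r] = [q,r] − [p,r] + [p,q]. For instance
  ∂[v_0,v_2,v_3] = [v_2,v_3] − [v_0,v_3] + [v_0,v_2],
  ∂[v_1,v_2,v_3] = [v_2,v_3] − [v_1,v_3] + [v_1,v_2].
The 12×6 boundary matrix has rank 6 and Smith normal form diag(1,1,1,1,1,1).

Now H_k = ker ∂_k / im ∂_{k+1}, so:

  H_0: rank C_0 − rank ∂_1 = 6 − 5 = 1, and the invariant factors of ∂_1 are all 1, so H_0 = Z.
  H_1: rank ker ∂_1 − rank ∂_2 = (12 − 5) − 6 = 1, and the invariant factors of ∂_2 are all 1, so H_1 = Z.
  H_2: rank ker ∂_2 − rank ∂_3 = (6 − 6) − 0 = 0, and there is no ∂_3, so H_2 = 0.

(K is a triangulation of the cylinder S^1 x I.)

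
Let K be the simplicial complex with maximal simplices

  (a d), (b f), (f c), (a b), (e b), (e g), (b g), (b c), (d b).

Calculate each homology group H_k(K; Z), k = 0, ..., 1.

H_0 ≅ Z,  H_1 ≅ Z^3.

We work with the vertex ordering a < b < c < d < e < f < g. The simplices of K, each written with vertices in increasing order, are:

  0-simplices (7): a, b, c, d, e, f, g
  1-simplices (9): ab, ad, bc, bd, be, bf, bg, cf, eg

so the chain groups are C_0 ≅ Z^7, C_1 ≅ Z^9.

∂_1: C_1 → C_0 maps an edge to its endpoints' difference, ∂[p,q] = q − p. For instance
  ∂bf = f − b.
The resulting 7×9 matrix has rank 6, and its Smith normal form has invariant factors (1,1,1,1,1,1).

Computing H_k = (kernel of ∂_k) / (image of ∂_{k+1}):

  H_0: rank C_0 − rank ∂_1 = 7 − 6 = 1, and the invariant factors of ∂_1 are all 1, so H_0 ≅ Z.
  H_1: rank ker ∂_1 − rank ∂_2 = (9 − 6) − 0 = 3, and there is no ∂_2, so H_1 ≅ Z^3.

As a check, the Euler characteristic is 7 − 9 = -2, which agrees with 1 − 3 = -2.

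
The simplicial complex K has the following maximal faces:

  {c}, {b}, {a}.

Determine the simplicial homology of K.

H_0 = Z^3.

K has 3 vertices.
rank ∂_0 = 0, rank ∂_1 = 0 ⇒ b_0 = 3 − 0 − 0 = 3. So H_0 = Z^3.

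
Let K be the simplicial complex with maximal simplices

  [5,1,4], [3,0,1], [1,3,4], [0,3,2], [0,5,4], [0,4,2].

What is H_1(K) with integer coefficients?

H_1 = Z.

Fix the vertex order 0 < 1 < 2 < 3 < 4 < 5 and write every simplex with vertices in increasing order. Then dim K = 2 and the simplices of K are:

  0-simplices (6): [0], [1], [2], [3], [4], [5]
  1-simplices (12): [0,1], [0,2], [0,3], [0,4], [0,5], [1,3], [1,4], [1,5], [2,3], [2,4], [3,4], [4,5]
  2-simplices (6): [0,1,3], [0,2,3], [0,2,4], [0,4,5], [1,3,4], [1,4,5]

giving chain groups C_0 ≅ Z^6, C_1 ≅ Z^12, C_2 ≅ Z^6.

Boundary ∂_1: C_1 → C_0 maps an edge to its endpoints' difference, ∂[p,q] = q − p. For instance
  ∂[1,4] = [4] − [1].
The 6×12 boundary matrix has rank 5 and Smith normal form diag(1,1,1,1,1).

∂_2: C_2 → C_1 sends each 2-simplex [p,q,r] to [q,r] − [p,r] + [p,q]. For instance
  ∂[1,3,4] = [3,4] − [1,4] + [1,3],
  ∂[0,2,4] = [2,4] − [0,4] + [0,2].
As a 12×6 matrix over Z this has rank 6, with invariant factors (1,1,1,1,1,1).

Now H_k = ker ∂_k / im ∂_{k+1}, so:

  H_1: rank ker ∂_1 − rank ∂_2 = (12 − 5) − 6 = 1, and the invariant factors of ∂_2 are all 1, so H_1 ≅ Z.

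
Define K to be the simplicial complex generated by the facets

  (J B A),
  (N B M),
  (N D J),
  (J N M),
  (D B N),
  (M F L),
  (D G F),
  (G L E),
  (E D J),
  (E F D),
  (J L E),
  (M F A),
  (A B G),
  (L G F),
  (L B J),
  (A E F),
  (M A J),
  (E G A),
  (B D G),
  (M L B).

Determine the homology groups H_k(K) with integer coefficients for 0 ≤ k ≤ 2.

We work with the vertex ordering A < B < D < E < F < G < J < L < M < N. The simplices of K, each written with vertices in increasing order, are:

  0-simplices (10): A, B, D, E, F, G, J, L, M, N
  1-simplices (30): AB, AE, AF, AG, AJ, AM, BD, BG, BJ, BL, BM, BN, DE, DF, DG, DJ, DN, EF, EG, EJ, EL, FG, FL, FM, GL, JL, JM, JN, LM, MN
  2-simplices (20): ABG, ABJ, AEF, AEG, AFM, AJM, BDG, BDN, BJL, BLM, BMN, DEF, DEJ, DFG, DJN, EGL, EJL, FGL, FLM, JMN

Hence C_0 ≅ Z^10, C_1 ≅ Z^30, C_2 ≅ Z^20.

The boundary map ∂_1: C_1 → C_0 sends each edge [p,q] (with p < q) to q − p. For instance
  ∂FM = M − F.
The 10×30 boundary matrix has rank 9 and Smith normal form diag(1,1,1,1,1,1,1,1,1).

∂_2: C_2 → C_1 sends each 2-simplex [p,q,r] to [q,r] − [p,r] + [p,q]. For instance
  ∂DFG = FG − DG + DF,
  ∂AFM = FM − AM + AF.
The resulting 30×20 matrix has rank 20, and its Smith normal form has invariant factors (1,1,1,1,1,1,1,1,1,1,1,1,1,1,1,1,1,1,1,2).

Reading off H_k = ker ∂_k / im ∂_{k+1}:

  H_0: rank C_0 − rank ∂_1 = 10 − 9 = 1, and the invariant factors of ∂_1 are all 1, so H_0 ≅ Z.
  H_1: rank ker ∂_1 − rank ∂_2 = (30 − 9) − 20 = 1, and ∂_2 has invariant factor 2 > 1, so H_1 ≅ Z × Z/2.
  H_2: rank ker ∂_2 − rank ∂_3 = (20 − 20) − 0 = 0, and there is no ∂_3, so H_2 ≅ 0.

H_0 ≅ Z,  H_1 ≅ Z × Z/2,  H_2 = 0.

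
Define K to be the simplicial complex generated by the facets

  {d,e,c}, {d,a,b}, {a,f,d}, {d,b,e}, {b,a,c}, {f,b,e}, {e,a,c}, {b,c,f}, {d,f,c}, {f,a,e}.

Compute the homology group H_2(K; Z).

Order the vertices as a < b < c < d < e < f. Listing each simplex with vertices in this order, K has dimension 2 with simplices:

  0-simplices (6): a, b, c, d, e, f
  1-simplices (15): ab, ac, ad, ae, af, bc, bd, be, bf, cd, ce, cf, de, df, ef
  2-simplices (10): abc, abd, ace, adf, aef, bcf, bde, bef, cde, cdf

giving chain groups C_0 ≅ Z^6, C_1 ≅ Z^15, C_2 ≅ Z^10.

The boundary map ∂_1: C_1 → C_0 maps an edge to its endpoints' difference, ∂[p,q] = q − p. For instance
  ∂ac = c − a.
The resulting 6×15 matrix has rank 5, and its Smith normal form has invariant factors (1,1,1,1,1).

∂_2: C_2 → C_1 sends each 2-simplex [p,q,r] to [q,r] − [p,r] + [p,q]. For instance
  ∂abd = bd − ad + ab,
  ∂abc = bc − ac + ab.
The resulting 15×10 matrix has rank 10, and its Smith normal form has invariant factors (1,1,1,1,1,1,1,1,1,2).

Reading off H_k = ker ∂_k / im ∂_{k+1}:

  H_2: rank ker ∂_2 − rank ∂_3 = (10 − 10) − 0 = 0, and there is no ∂_3, so H_2 ≅ 0.

H_2 = 0.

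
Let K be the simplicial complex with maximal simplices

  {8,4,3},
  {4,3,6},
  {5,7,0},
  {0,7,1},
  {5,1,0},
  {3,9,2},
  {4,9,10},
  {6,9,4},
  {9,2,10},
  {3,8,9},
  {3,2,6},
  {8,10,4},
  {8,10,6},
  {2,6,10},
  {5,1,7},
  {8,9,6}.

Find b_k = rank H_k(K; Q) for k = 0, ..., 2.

b_0 = 2, b_1 = 0, b_2 = 1.

Fix the vertex order 0 < 1 < 2 < 3 < 4 < 5 < 6 < 7 < 8 < 9 < 10 and write every simplex with vertices in increasing order. Then dim K = 2 and the simplices of K are:

  0-simplices (11): [0], [1], [2], [3], [4], [5], [6], [7], [8], [9], [10]
  1-simplices (24): (24 of them)
  2-simplices (16): [0,1,5], [0,1,7], [0,5,7], [1,5,7], [2,3,6], [2,3,9], [2,6,10], [2,9,10], [3,4,6], [3,4,8], [3,8,9], [4,6,9], [4,8,10], [4,9,10], [6,8,9], [6,8,10]

giving chain groups C_0 ≅ Z^11, C_1 ≅ Z^24, C_2 ≅ Z^16.

The boundary map ∂_1: C_1 → C_0 maps an edge to its endpoints' difference, ∂[p,q] = q − p.
The resulting 11×24 matrix has rank 9, and its Smith normal form has invariant factors (1,1,1,1,1,1,1,1,1).

∂_2: C_2 → C_1 sends each 2-simplex [p,q,r] to [q,r] − [p,r] + [p,q]. For instance
  ∂[2,6,10] = [6,10] − [2,10] + [2,6],
  ∂[2,3,6] = [3,6] − [2,6] + [2,3].
As a 24×16 matrix over Z this has rank 15, with invariant factors (1,1,1,1,1,1,1,1,1,1,1,1,1,1,2).

Now H_k = ker ∂_k / im ∂_{k+1}, so:

  H_0: rank C_0 − rank ∂_1 = 11 − 9 = 2, and the invariant factors of ∂_1 are all 1, so H_0 = Z^2.
  H_1: rank ker ∂_1 − rank ∂_2 = (24 − 9) − 15 = 0, and ∂_2 has invariant factor 2 > 1, so H_1 = Z/2.
  H_2: rank ker ∂_2 − rank ∂_3 = (16 − 15) − 0 = 1, and there is no ∂_3, so H_2 = Z.

As a check, the Euler characteristic is 11 − 24 + 16 = 3, which agrees with 2 − 0 + 1 = 3.

Hence the Betti numbers are b_0 = 2, b_1 = 0, b_2 = 1.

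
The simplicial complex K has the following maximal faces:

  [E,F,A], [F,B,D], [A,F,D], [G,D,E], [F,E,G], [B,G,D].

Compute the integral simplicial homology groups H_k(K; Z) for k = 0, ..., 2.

We work with the vertex ordering A < B < D < E < F < G. The simplices of K, each written with vertices in increasing order, are:

  0-simplices (6): A, B, D, E, F, G
  1-simplices (12): AD, AE, AF, BD, BF, BG, DE, DF, DG, EF, EG, FG
  2-simplices (6): ADF, AEF, BDF, BDG, DEG, EFG

giving chain groups C_0 ≅ Z^6, C_1 ≅ Z^12, C_2 ≅ Z^6.

∂_1: C_1 → C_0 is given by ∂[p,q] = [q] − [p]. For instance
  ∂AF = F − A.
The resulting 6×12 matrix has rank 5, and its Smith normal form has invariant factors (1,1,1,1,1).

The boundary map ∂_2: C_2 → C_1 maps a triangle to the signed sum of its edges. For instance
  ∂BDG = DG − BG + BD,
  ∂EFG = FG − EG + EF.
This gives a 12×6 integer matrix of rank 6; reducing to Smith normal form yields diagonal entries (1,1,1,1,1,1).

Now H_k = ker ∂_k / im ∂_{k+1}, so:

  H_0: rank C_0 − rank ∂_1 = 6 − 5 = 1, and the invariant factors of ∂_1 are all 1, so H_0 ≅ Z.
  H_1: rank ker ∂_1 − rank ∂_2 = (12 − 5) − 6 = 1, and the invariant factors of ∂_2 are all 1, so H_1 ≅ Z.
  H_2: rank ker ∂_2 − rank ∂_3 = (6 − 6) − 0 = 0, and there is no ∂_3, so H_2 ≅ 0.

(K is a triangulation of the cylinder S^1 x I.)

H_0 = Z,  H_1 = Z,  H_2 = 0.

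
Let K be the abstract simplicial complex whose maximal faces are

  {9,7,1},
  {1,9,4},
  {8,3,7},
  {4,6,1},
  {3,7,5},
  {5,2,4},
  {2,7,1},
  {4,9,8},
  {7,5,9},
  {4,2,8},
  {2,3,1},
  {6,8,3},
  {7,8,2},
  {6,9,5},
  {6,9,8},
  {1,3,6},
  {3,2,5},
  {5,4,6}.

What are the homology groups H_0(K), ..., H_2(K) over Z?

Order the vertices as 1 < 2 < 3 < 4 < 5 < 6 < 7 < 8 < 9. Listing each simplex with vertices in this order, K has dimension 2 with simplices:

  0-simplices (9): [1], [2], [3], [4], [5], [6], [7], [8], [9]
  1-simplices (27): (27 of them)
  2-simplices (18): [1,2,3], [1,2,7], [1,3,6], [1,4,6], [1,4,9], [1,7,9], [2,3,5], [2,4,5], [2,4,8], [2,7,8], [3,5,7], [3,6,8], [3,7,8], [4,5,6], [4,8,9], [5,6,9], [5,7,9], [6,8,9]

giving chain groups C_0 ≅ Z^9, C_1 ≅ Z^27, C_2 ≅ Z^18.

∂_1: C_1 → C_0 is given by ∂[p,q] = [q] − [p].
The 9×27 boundary matrix has rank 8 and Smith normal form diag(1,1,1,1,1,1,1,1).

∂_2: C_2 → C_1 acts by ∂[p,q,r] = [q,r] − [p,r] + [p,q]. For instance
  ∂[3,7,8] = [7,8] − [3,8] + [3,7],
  ∂[4,8,9] = [8,9] − [4,9] + [4,8].
This gives a 27×18 integer matrix of rank 18; reducing to Smith normal form yields diagonal entries (1,1,1,1,1,1,1,1,1,1,1,1,1,1,1,1,1,2).

Computing H_k = (kernel of ∂_k) / (image of ∂_{k+1}):

  H_0: rank C_0 − rank ∂_1 = 9 − 8 = 1, and the invariant factors of ∂_1 are all 1, so H_0 = Z.
  H_1: rank ker ∂_1 − rank ∂_2 = (27 − 8) − 18 = 1, and ∂_2 has invariant factor 2 > 1, so H_1 = Z ⊕ Z/2.
  H_2: rank ker ∂_2 − rank ∂_3 = (18 − 18) − 0 = 0, and there is no ∂_3, so H_2 = 0.

As a check, the Euler characteristic is 9 − 27 + 18 = 0, which agrees with 1 − 1 + 0 = 0.

H_0 ≅ Z,  H_1 ≅ Z ⊕ Z/2,  H_2 = 0.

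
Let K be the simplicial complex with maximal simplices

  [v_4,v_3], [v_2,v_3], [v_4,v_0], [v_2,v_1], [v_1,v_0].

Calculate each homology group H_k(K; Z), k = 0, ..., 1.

H_0 = Z,  H_1 = Z.

Order the vertices as v_0 < v_1 < v_2 < v_3 < v_4. Listing each simplex with vertices in this order, K has dimension 1 with simplices:

  0-simplices (5): [v_0], [v_1], [v_2], [v_3], [v_4]
  1-simplices (5): [v_0,v_1], [v_0,v_4], [v_1,v_2], [v_2,v_3], [v_3,v_4]

so the chain groups are C_0 ≅ Z^5, C_1 ≅ Z^5.

∂_1: C_1 → C_0 sends each edge [p,q] (with p < q) to q − p.
This gives a 5×5 integer matrix of rank 4; reducing to Smith normal form yields diagonal entries (1,1,1,1).

Computing H_k = (kernel of ∂_k) / (image of ∂_{k+1}):

  H_0: rank C_0 − rank ∂_1 = 5 − 4 = 1, and the invariant factors of ∂_1 are all 1, so H_0 ≅ Z.
  H_1: rank ker ∂_1 − rank ∂_2 = (5 − 4) − 0 = 1, and there is no ∂_2, so H_1 ≅ Z.

As a check, the Euler characteristic is 5 − 5 = 0, which agrees with 1 − 1 = 0.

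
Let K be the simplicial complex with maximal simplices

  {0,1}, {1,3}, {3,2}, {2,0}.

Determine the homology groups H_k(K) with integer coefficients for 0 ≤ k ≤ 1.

H_0 ≅ Z,  H_1 ≅ Z.

Order the vertices as 0 < 1 < 2 < 3. Listing each simplex with vertices in this order, K has dimension 1 with simplices:

  0-simplices (4): [0], [1], [2], [3]
  1-simplices (4): [0,1], [0,2], [1,3], [2,3]

so the chain groups are C_0 ≅ Z^4, C_1 ≅ Z^4.

∂_1: C_1 → C_0 is given by ∂[p,q] = [q] − [p].
As a 4×4 matrix over Z this has rank 3, with invariant factors (1,1,1).

Now H_k = ker ∂_k / im ∂_{k+1}, so:

  H_0: rank C_0 − rank ∂_1 = 4 − 3 = 1, and the invariant factors of ∂_1 are all 1, so H_0 = Z.
  H_1: rank ker ∂_1 − rank ∂_2 = (4 − 3) − 0 = 1, and there is no ∂_2, so H_1 = Z.

As a check, the Euler characteristic is 4 − 4 = 0, which agrees with 1 − 1 = 0.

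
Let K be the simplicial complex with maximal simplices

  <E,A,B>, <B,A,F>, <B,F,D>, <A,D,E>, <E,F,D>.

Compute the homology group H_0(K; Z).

Fix the vertex order A < B < D < E < F and write every simplex with vertices in increasing order. Then dim K = 2 and the simplices of K are:

  0-simplices (5): A, B, D, E, F
  1-simplices (10): AB, AD, AE, AF, BD, BE, BF, DE, DF, EF
  2-simplices (5): ABE, ABF, ADE, BDF, DEF

so the chain groups are C_0 ≅ Z^5, C_1 ≅ Z^10, C_2 ≅ Z^5.

The boundary map ∂_1: C_1 → C_0 sends each edge [p,q] (with p < q) to q − p.
The resulting 5×10 matrix has rank 4, and its Smith normal form has invariant factors (1,1,1,1).

Boundary ∂_2: C_2 → C_1 maps a triangle to the signed sum of its edges. For instance
  ∂DEF = EF − DF + DE,
  ∂ADE = DE − AE + AD.
The 10×5 boundary matrix has rank 5 and Smith normal form diag(1,1,1,1,1).

Reading off H_k = ker ∂_k / im ∂_{k+1}:

  H_0: rank C_0 − rank ∂_1 = 5 − 4 = 1, and the invariant factors of ∂_1 are all 1, so H_0 = Z.

H_0 ≅ Z.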